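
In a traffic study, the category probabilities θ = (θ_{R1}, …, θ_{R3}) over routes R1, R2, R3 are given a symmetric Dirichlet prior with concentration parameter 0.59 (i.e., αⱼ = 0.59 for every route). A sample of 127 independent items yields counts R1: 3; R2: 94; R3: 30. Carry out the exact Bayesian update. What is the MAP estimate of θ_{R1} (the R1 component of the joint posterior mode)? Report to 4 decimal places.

The Dirichlet prior is conjugate to the Multinomial likelihood: each posterior αⱼ = prior αⱼ + observed count nⱼ.
Posterior concentration: (3.59, 94.59, 30.59), total = 128.77.
Joint mode component: (α_{R1}−1)/(Σα−K) = 2.59/125.77 = 0.0206.

0.0206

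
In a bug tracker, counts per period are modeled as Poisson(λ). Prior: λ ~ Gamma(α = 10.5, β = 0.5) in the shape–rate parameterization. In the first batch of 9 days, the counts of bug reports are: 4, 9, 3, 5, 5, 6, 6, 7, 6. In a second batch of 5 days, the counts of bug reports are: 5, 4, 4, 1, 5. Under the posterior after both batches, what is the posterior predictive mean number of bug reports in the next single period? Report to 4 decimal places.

With a Gamma(shape α, rate β) prior, the Poisson likelihood is conjugate: the posterior is Gamma(α + ΣXᵢ, β + n).
Batch 1: sum of counts S = 51 over n = 9 days.
After batch 1: Gamma(α+S, β+n) = Gamma(10.5+51, 0.5+9) = Gamma(61.5, 9.5).
Batch 2: sum of counts S = 19 over n = 5 days.
After batch 2: Gamma(α+S, β+n) = Gamma(61.5+19, 9.5+5) = Gamma(80.5, 14.5).
The predictive distribution for one future period is NegBinom with mean α/β = 5.5517.

5.5517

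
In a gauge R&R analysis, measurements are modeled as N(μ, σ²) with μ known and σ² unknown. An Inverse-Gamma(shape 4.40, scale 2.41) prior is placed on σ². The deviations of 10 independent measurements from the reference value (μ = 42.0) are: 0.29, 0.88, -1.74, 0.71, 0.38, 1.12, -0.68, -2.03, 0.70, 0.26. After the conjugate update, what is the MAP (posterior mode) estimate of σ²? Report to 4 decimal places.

0.7572

With known mean μ and an Inverse-Gamma(α, β) prior on σ², the Normal likelihood is conjugate: posterior is Inv-Gamma(α + n/2, β + Σ(xᵢ−μ)²/2).
Σ(xᵢ−μ)² = (0.29)² + (0.88)² + (-1.74)² + (0.71)² + (0.38)² + (1.12)² + (-0.68)² + (-2.03)² + (0.70)² + (0.26)² = 10.9299.
Posterior: Inv-Gamma(4.40 + 10/2, 2.41 + 10.9299/2) = Inv-Gamma(9.40, 7.87495).
Mode = β/(α+1) = 7.87495/10.40 = 0.7572.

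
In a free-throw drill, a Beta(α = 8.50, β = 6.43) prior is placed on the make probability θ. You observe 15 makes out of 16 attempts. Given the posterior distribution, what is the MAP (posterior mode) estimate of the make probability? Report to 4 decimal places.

0.7777

The Beta prior is conjugate to a Binomial/Bernoulli likelihood; the update adds successes to α and failures to β.
Posterior: Beta(α+k, β+n−k) = Beta(8.50+15, 6.43+1) = Beta(23.50, 7.43).
Mode of Beta(a,b) for a,b>1 is (a−1)/(a+b−2) = 22.50/28.93 = 0.7777.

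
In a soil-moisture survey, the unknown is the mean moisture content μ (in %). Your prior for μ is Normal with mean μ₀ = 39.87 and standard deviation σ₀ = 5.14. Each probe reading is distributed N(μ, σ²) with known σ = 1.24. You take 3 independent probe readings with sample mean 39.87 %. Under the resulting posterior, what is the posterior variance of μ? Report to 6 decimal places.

For Normal data with known variance σ², a Normal(μ₀, σ₀²) prior on μ is conjugate. Posterior precision = 1/σ₀² + n/σ²; posterior mean is the precision-weighted average of μ₀ and x̄.
σ₀² = 5.14² = 26.4196, σ² = 1.24² = 1.5376; σ² + n·σ₀² = 1.5376 + 3·26.4196 = 80.7964.
Posterior precision = 1/σ₀² + n/σ² = 1/26.4196 + 3/1.5376 = (σ² + n·σ₀²)/(σ₀²σ²) = 80.7964/(26.4196·1.5376); posterior variance σₙ² = σ₀²σ²/(σ² + n·σ₀²) = 26.4196·1.5376/80.7964 = 0.502780.

0.502780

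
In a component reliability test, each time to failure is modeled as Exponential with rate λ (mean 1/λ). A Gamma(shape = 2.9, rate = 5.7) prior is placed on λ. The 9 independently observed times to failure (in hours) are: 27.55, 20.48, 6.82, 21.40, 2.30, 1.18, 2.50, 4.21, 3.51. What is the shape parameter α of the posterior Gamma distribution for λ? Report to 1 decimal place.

With a Gamma(shape α, rate β) prior on the exponential rate λ, the posterior after n observations with total T = Σxᵢ is Gamma(α+n, β+T).
Sum of observations T = 89.95 hours; n = 9.
Posterior: Gamma(2.9+9, 5.7+89.95) = Gamma(11.9, 95.65).
Posterior α = 11.9.

11.9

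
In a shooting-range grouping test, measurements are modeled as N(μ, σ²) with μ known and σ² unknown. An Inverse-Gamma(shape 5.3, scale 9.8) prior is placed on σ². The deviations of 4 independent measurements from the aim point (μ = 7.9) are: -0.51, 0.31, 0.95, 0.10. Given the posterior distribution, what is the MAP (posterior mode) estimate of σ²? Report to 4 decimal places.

With known mean μ and an Inverse-Gamma(α, β) prior on σ², the Normal likelihood is conjugate: posterior is Inv-Gamma(α + n/2, β + Σ(xᵢ−μ)²/2).
Σ(xᵢ−μ)² = (-0.51)² + (0.31)² + (0.95)² + (0.10)² = 1.2687.
Posterior: Inv-Gamma(5.3 + 4/2, 9.8 + 1.2687/2) = Inv-Gamma(7.30, 10.43435).
Mode = β/(α+1) = 10.43435/8.30 = 1.2572.

1.2572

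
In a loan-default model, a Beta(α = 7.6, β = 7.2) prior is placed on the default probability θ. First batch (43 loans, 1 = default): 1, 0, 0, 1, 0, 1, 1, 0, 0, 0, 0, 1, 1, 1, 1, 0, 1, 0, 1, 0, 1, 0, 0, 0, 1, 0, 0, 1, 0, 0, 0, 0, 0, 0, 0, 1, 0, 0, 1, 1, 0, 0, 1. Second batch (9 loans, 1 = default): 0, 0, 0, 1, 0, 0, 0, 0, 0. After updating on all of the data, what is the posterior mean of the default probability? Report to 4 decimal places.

The Beta prior is conjugate to a Binomial/Bernoulli likelihood; the update adds successes to α and failures to β.
After batch 1: Beta(7.6+17, 7.2+26) = Beta(24.6, 33.2).
After batch 2: Beta(24.6+1, 33.2+8) = Beta(25.6, 41.2).
Posterior mean = α/(α+β) = 25.6/66.8 = 0.3832.

0.3832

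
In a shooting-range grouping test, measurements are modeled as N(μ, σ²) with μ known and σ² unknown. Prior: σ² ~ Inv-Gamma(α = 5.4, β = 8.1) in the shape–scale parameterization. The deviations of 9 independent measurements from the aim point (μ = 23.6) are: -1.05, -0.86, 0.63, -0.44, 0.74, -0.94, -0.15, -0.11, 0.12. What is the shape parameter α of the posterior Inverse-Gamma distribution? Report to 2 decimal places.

9.90

With known mean μ and an Inverse-Gamma(α, β) prior on σ², the Normal likelihood is conjugate: posterior is Inv-Gamma(α + n/2, β + Σ(xᵢ−μ)²/2).
Σ(xᵢ−μ)² = (-1.05)² + (-0.86)² + (0.63)² + (-0.44)² + (0.74)² + (-0.94)² + (-0.15)² + (-0.11)² + (0.12)² = 3.9128.
Posterior: Inv-Gamma(5.4 + 9/2, 8.1 + 3.9128/2) = Inv-Gamma(9.90, 10.05640).
Posterior α = 9.90.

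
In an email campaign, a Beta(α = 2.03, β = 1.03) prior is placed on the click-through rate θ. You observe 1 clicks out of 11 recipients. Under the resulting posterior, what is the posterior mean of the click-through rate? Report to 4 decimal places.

0.2155

The Beta prior is conjugate to a Binomial/Bernoulli likelihood; the update adds successes to α and failures to β.
Posterior: Beta(α+k, β+n−k) = Beta(2.03+1, 1.03+10) = Beta(3.03, 11.03).
Posterior mean = α/(α+β) = 3.03/14.06 = 0.2155.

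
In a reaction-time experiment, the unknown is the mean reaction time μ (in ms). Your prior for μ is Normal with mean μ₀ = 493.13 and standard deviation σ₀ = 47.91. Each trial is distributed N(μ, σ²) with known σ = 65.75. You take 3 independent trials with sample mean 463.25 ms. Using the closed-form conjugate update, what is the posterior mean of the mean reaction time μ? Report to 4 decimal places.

For Normal data with known variance σ², a Normal(μ₀, σ₀²) prior on μ is conjugate. Posterior precision = 1/σ₀² + n/σ²; posterior mean is the precision-weighted average of μ₀ and x̄.
n·x̄ = 3·463.25 = 1389.75.
σ₀² = 47.91² = 2295.3681, σ² = 65.75² = 4323.0625; σ² + n·σ₀² = 4323.0625 + 3·2295.3681 = 11209.1668.
Posterior mean = (μ₀/σ₀² + n·x̄/σ²)/(1/σ₀² + n/σ²) = (σ²·μ₀ + σ₀²·n·x̄)/(σ² + n·σ₀²) = (4323.0625·493.13 + 2295.3681·1389.75)/11209.1668 = 5321819.6276/11209.1668 = 474.7739.

474.7739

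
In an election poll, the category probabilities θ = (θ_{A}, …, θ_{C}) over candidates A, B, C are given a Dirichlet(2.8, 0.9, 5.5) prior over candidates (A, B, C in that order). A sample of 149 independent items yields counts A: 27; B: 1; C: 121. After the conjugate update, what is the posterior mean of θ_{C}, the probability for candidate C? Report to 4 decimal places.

0.7996

The Dirichlet prior is conjugate to the Multinomial likelihood: each posterior αⱼ = prior αⱼ + observed count nⱼ.
Posterior concentration: (29.8, 1.9, 126.5), total = 158.2.
E[θ_{C}|data] = α_{C}/Σα = 126.5/158.2 = 0.7996.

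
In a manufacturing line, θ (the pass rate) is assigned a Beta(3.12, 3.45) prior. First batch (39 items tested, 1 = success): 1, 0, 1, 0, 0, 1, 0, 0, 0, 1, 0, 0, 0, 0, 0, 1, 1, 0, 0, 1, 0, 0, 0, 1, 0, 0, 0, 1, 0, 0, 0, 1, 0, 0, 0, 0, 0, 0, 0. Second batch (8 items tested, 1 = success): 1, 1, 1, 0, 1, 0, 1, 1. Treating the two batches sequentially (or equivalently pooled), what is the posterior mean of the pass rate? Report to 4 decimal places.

0.3569

The Beta prior is conjugate to a Binomial/Bernoulli likelihood; the update adds successes to α and failures to β.
After batch 1: Beta(3.12+10, 3.45+29) = Beta(13.12, 32.45).
After batch 2: Beta(13.12+6, 32.45+2) = Beta(19.12, 34.45).
Posterior mean = α/(α+β) = 19.12/53.57 = 0.3569.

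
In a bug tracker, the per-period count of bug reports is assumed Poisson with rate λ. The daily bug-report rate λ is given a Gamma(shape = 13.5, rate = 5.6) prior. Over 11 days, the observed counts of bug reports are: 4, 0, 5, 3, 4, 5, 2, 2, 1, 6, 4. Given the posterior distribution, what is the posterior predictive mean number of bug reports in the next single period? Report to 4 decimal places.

With a Gamma(shape α, rate β) prior, the Poisson likelihood is conjugate: the posterior is Gamma(α + ΣXᵢ, β + n).
Sum of counts S = 36 over n = 11 days.
Posterior: Gamma(α+S, β+n) = Gamma(13.5+36, 5.6+11) = Gamma(49.5, 16.6).
The predictive distribution for one future period is NegBinom with mean α/β = 2.9819.

2.9819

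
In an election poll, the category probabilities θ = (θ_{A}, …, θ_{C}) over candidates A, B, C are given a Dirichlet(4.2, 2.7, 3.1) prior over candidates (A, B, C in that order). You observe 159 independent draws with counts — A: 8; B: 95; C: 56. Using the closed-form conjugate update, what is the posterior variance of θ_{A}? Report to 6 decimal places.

The Dirichlet prior is conjugate to the Multinomial likelihood: each posterior αⱼ = prior αⱼ + observed count nⱼ.
Posterior concentration: (12.2, 97.7, 59.1), total = 169.0.
Var[θ_j] = α_j(Σα−α_j)/((Σα)²(Σα+1)) = 12.2·156.8/(169.0²·170.0) = 0.000394.

0.000394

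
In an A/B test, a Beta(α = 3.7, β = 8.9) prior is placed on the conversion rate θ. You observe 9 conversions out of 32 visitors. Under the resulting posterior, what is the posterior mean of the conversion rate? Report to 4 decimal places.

0.2848

The Beta prior is conjugate to a Binomial/Bernoulli likelihood; the update adds successes to α and failures to β.
Posterior: Beta(α+k, β+n−k) = Beta(3.7+9, 8.9+23) = Beta(12.7, 31.9).
Posterior mean = α/(α+β) = 12.7/44.6 = 0.2848.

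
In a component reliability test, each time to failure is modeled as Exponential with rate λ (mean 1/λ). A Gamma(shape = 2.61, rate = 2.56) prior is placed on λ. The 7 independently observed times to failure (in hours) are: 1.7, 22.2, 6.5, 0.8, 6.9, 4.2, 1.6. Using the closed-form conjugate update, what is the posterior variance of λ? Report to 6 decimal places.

0.004452

With a Gamma(shape α, rate β) prior on the exponential rate λ, the posterior after n observations with total T = Σxᵢ is Gamma(α+n, β+T).
Sum of observations T = 43.9 hours; n = 7.
Posterior: Gamma(2.61+7, 2.56+43.9) = Gamma(9.61, 46.46).
Var = α/β² = 0.004452.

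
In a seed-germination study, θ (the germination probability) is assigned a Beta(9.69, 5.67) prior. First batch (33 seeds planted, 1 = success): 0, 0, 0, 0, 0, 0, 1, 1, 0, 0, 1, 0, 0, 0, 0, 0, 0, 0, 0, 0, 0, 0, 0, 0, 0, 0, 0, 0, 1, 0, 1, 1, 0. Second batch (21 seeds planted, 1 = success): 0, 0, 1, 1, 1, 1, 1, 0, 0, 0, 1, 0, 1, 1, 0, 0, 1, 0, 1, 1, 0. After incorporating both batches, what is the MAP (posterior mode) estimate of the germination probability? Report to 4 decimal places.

The Beta prior is conjugate to a Binomial/Bernoulli likelihood; the update adds successes to α and failures to β.
After batch 1: Beta(9.69+6, 5.67+27) = Beta(15.69, 32.67).
After batch 2: Beta(15.69+11, 32.67+10) = Beta(26.69, 42.67).
Mode of Beta(a,b) for a,b>1 is (a−1)/(a+b−2) = 25.69/67.36 = 0.3814.

0.3814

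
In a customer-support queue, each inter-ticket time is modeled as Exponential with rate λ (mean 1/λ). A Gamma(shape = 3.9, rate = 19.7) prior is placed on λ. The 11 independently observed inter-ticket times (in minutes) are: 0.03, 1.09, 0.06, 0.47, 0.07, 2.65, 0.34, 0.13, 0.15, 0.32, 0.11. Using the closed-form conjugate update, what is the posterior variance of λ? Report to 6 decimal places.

With a Gamma(shape α, rate β) prior on the exponential rate λ, the posterior after n observations with total T = Σxᵢ is Gamma(α+n, β+T).
Sum of observations T = 5.42 minutes; n = 11.
Posterior: Gamma(3.9+11, 19.7+5.42) = Gamma(14.9, 25.12).
Var = α/β² = 0.023613.

0.023613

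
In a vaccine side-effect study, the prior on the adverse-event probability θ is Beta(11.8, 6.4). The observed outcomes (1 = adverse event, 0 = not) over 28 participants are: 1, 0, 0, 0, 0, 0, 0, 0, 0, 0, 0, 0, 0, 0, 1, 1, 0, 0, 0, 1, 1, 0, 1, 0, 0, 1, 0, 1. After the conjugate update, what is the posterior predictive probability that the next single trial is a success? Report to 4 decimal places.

The Beta prior is conjugate to a Binomial/Bernoulli likelihood; the update adds successes to α and failures to β.
Posterior: Beta(α+k, β+n−k) = Beta(11.8+8, 6.4+20) = Beta(19.8, 26.4).
For a single future Bernoulli trial, P(success | data) = α/(α+β) = 0.4286.

0.4286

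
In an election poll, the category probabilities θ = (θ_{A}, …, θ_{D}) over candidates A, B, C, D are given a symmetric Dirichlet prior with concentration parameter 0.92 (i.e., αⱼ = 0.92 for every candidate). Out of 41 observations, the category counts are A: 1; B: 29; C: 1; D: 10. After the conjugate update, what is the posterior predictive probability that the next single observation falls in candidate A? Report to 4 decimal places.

0.0430

The Dirichlet prior is conjugate to the Multinomial likelihood: each posterior αⱼ = prior αⱼ + observed count nⱼ.
Posterior concentration: (1.92, 29.92, 1.92, 10.92), total = 44.68.
P(next = A | data) = α_{A}/Σα = 0.0430.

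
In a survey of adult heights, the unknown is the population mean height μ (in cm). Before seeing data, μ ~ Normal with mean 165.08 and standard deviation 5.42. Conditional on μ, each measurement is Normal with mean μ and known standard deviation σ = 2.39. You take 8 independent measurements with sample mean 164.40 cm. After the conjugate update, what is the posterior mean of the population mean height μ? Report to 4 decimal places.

164.4161

For Normal data with known variance σ², a Normal(μ₀, σ₀²) prior on μ is conjugate. Posterior precision = 1/σ₀² + n/σ²; posterior mean is the precision-weighted average of μ₀ and x̄.
n·x̄ = 8·164.40 = 1315.2.
σ₀² = 5.42² = 29.3764, σ² = 2.39² = 5.7121; σ² + n·σ₀² = 5.7121 + 8·29.3764 = 240.7233.
Posterior mean = (μ₀/σ₀² + n·x̄/σ²)/(1/σ₀² + n/σ²) = (σ²·μ₀ + σ₀²·n·x̄)/(σ² + n·σ₀²) = (5.7121·165.08 + 29.3764·1315.2)/240.7233 = 39578.794748/240.7233 = 164.4161.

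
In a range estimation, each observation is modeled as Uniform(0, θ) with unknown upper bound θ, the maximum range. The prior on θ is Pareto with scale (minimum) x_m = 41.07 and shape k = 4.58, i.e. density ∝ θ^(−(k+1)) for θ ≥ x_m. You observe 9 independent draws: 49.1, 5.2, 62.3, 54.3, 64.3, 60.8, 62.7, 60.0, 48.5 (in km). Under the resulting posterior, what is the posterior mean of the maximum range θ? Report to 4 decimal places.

69.4113

A Pareto(scale x_m, shape k) prior on the upper bound θ of Uniform(0, θ) is conjugate: posterior is Pareto(max(x_m, max xᵢ), k + n).
Sample maximum = 64.3; prior scale x_m = 41.07 → posterior scale = max = 64.30.
Posterior shape = 4.58 + 9 = 13.58.
E[θ|data] = k·x_m/(k−1) = 13.58·64.30/12.58 = 69.4113.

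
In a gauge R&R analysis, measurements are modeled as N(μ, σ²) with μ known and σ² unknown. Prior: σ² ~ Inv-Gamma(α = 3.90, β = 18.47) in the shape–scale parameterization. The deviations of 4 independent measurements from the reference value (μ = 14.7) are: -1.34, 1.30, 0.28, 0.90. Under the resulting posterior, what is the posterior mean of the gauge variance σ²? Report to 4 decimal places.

4.2157

With known mean μ and an Inverse-Gamma(α, β) prior on σ², the Normal likelihood is conjugate: posterior is Inv-Gamma(α + n/2, β + Σ(xᵢ−μ)²/2).
Σ(xᵢ−μ)² = (-1.34)² + (1.30)² + (0.28)² + (0.90)² = 4.3740.
Posterior: Inv-Gamma(3.90 + 4/2, 18.47 + 4.3740/2) = Inv-Gamma(5.90, 20.65700).
E[σ²|data] = β/(α−1) = 20.65700/4.90 = 4.2157.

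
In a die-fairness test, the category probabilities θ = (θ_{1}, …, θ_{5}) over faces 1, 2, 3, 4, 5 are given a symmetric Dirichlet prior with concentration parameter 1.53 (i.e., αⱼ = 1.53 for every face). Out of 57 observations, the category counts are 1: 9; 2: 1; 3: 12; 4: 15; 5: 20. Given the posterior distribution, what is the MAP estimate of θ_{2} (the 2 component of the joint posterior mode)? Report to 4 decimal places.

The Dirichlet prior is conjugate to the Multinomial likelihood: each posterior αⱼ = prior αⱼ + observed count nⱼ.
Posterior concentration: (10.53, 2.53, 13.53, 16.53, 21.53), total = 64.65.
Joint mode component: (α_{2}−1)/(Σα−K) = 1.53/59.65 = 0.0256.

0.0256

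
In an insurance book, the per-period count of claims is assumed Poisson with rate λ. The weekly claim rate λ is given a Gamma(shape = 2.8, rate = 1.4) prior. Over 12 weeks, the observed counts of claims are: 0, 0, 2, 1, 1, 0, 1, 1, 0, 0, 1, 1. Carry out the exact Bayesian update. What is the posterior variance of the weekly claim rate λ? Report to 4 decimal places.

With a Gamma(shape α, rate β) prior, the Poisson likelihood is conjugate: the posterior is Gamma(α + ΣXᵢ, β + n).
Sum of counts S = 8 over n = 12 weeks.
Posterior: Gamma(α+S, β+n) = Gamma(2.8+8, 1.4+12) = Gamma(10.8, 13.4).
Var = α/β² = 10.8/13.4² = 0.0601.

0.0601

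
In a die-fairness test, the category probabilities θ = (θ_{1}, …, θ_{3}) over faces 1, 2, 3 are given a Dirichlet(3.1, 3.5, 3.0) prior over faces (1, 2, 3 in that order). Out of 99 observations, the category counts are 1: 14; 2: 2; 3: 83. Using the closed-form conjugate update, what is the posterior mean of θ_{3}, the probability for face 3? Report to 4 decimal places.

0.7919

The Dirichlet prior is conjugate to the Multinomial likelihood: each posterior αⱼ = prior αⱼ + observed count nⱼ.
Posterior concentration: (17.1, 5.5, 86.0), total = 108.6.
E[θ_{3}|data] = α_{3}/Σα = 86.0/108.6 = 0.7919.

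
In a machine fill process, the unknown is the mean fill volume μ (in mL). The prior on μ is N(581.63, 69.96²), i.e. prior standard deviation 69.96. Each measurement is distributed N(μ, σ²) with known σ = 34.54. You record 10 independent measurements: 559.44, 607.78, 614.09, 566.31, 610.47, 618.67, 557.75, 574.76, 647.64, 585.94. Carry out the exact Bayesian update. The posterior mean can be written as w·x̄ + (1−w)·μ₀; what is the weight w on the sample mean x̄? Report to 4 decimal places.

0.9762

For Normal data with known variance σ², a Normal(μ₀, σ₀²) prior on μ is conjugate. Posterior precision = 1/σ₀² + n/σ²; posterior mean is the precision-weighted average of μ₀ and x̄.
σ₀² = 69.96² = 4894.4016, σ² = 34.54² = 1193.0116. Prior precision 1/σ₀² = 1/4894.4016; data precision n/σ² = 10/1193.0116.
w = (n/σ²)/(1/σ₀² + n/σ²) = n·σ₀²/(σ² + n·σ₀²) = 10·4894.4016/(1193.0116 + 10·4894.4016) = 48944.016/50137.0276 = 0.9762.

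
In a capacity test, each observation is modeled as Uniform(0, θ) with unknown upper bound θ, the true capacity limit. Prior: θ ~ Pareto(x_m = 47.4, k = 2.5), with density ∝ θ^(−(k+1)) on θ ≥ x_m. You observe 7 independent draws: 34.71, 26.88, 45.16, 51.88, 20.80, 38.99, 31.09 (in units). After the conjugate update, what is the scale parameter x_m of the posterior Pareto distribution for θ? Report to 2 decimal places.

A Pareto(scale x_m, shape k) prior on the upper bound θ of Uniform(0, θ) is conjugate: posterior is Pareto(max(x_m, max xᵢ), k + n).
Sample maximum = 51.88; prior scale x_m = 47.4 → posterior scale = max = 51.88.
Posterior shape = 2.5 + 7 = 9.5.
Posterior scale x_m = 51.88.

51.88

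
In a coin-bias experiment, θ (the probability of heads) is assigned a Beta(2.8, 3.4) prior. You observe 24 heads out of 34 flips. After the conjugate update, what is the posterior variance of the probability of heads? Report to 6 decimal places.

The Beta prior is conjugate to a Binomial/Bernoulli likelihood; the update adds successes to α and failures to β.
Posterior: Beta(α+k, β+n−k) = Beta(2.8+24, 3.4+10) = Beta(26.8, 13.4).
Var = αβ/((α+β)²(α+β+1)) = 26.8·13.4/(40.2²·41.2) = 0.005394.

0.005394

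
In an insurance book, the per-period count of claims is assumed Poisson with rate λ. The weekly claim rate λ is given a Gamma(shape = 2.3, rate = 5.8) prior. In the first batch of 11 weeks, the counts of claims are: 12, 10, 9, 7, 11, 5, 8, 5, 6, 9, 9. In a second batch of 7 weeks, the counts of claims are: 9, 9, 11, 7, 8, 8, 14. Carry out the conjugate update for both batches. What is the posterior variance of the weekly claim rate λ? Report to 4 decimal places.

With a Gamma(shape α, rate β) prior, the Poisson likelihood is conjugate: the posterior is Gamma(α + ΣXᵢ, β + n).
Batch 1: sum of counts S = 91 over n = 11 weeks.
After batch 1: Gamma(α+S, β+n) = Gamma(2.3+91, 5.8+11) = Gamma(93.3, 16.8).
Batch 2: sum of counts S = 66 over n = 7 weeks.
After batch 2: Gamma(α+S, β+n) = Gamma(93.3+66, 16.8+7) = Gamma(159.3, 23.8).
Var = α/β² = 159.3/23.8² = 0.2812.

0.2812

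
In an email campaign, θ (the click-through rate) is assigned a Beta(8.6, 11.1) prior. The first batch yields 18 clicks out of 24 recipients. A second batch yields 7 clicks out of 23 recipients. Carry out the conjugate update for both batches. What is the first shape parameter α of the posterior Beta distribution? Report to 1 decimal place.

33.6

The Beta prior is conjugate to a Binomial/Bernoulli likelihood; the update adds successes to α and failures to β.
After batch 1: Beta(8.6+18, 11.1+6) = Beta(26.6, 17.1).
After batch 2: Beta(26.6+7, 17.1+16) = Beta(33.6, 33.1).
Posterior α = 33.6.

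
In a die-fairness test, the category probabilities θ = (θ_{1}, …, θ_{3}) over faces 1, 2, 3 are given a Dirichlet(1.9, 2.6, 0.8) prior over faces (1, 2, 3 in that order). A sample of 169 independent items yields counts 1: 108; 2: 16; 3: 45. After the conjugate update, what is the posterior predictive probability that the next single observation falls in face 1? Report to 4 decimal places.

The Dirichlet prior is conjugate to the Multinomial likelihood: each posterior αⱼ = prior αⱼ + observed count nⱼ.
Posterior concentration: (109.9, 18.6, 45.8), total = 174.3.
P(next = 1 | data) = α_{1}/Σα = 0.6305.

0.6305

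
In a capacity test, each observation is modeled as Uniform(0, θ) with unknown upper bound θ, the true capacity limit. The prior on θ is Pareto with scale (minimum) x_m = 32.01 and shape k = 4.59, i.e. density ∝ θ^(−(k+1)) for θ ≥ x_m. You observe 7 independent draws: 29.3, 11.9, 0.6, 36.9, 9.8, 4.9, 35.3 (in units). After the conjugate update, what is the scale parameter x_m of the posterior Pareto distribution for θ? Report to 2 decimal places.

A Pareto(scale x_m, shape k) prior on the upper bound θ of Uniform(0, θ) is conjugate: posterior is Pareto(max(x_m, max xᵢ), k + n).
Sample maximum = 36.9; prior scale x_m = 32.01 → posterior scale = max = 36.90.
Posterior shape = 4.59 + 7 = 11.59.
Posterior scale x_m = 36.90.

36.90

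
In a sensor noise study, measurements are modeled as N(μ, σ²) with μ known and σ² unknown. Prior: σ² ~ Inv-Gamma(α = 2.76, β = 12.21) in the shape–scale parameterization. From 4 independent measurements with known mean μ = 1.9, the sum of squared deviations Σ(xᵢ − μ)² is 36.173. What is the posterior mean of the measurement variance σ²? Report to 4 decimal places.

8.0576

With known mean μ and an Inverse-Gamma(α, β) prior on σ², the Normal likelihood is conjugate: posterior is Inv-Gamma(α + n/2, β + Σ(xᵢ−μ)²/2).
Posterior: Inv-Gamma(2.76 + 4/2, 12.21 + 36.173/2) = Inv-Gamma(4.76, 30.2965).
E[σ²|data] = β/(α−1) = 30.2965/3.76 = 8.0576.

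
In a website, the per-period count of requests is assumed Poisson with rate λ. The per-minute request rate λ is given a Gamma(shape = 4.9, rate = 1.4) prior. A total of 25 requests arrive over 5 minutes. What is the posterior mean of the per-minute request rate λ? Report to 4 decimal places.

4.6719

With a Gamma(shape α, rate β) prior, the Poisson likelihood is conjugate: the posterior is Gamma(α + ΣXᵢ, β + n).
Posterior: Gamma(α+S, β+n) = Gamma(4.9+25, 1.4+5) = Gamma(29.9, 6.4).
Posterior mean = α/β = 29.9/6.4 = 4.6719.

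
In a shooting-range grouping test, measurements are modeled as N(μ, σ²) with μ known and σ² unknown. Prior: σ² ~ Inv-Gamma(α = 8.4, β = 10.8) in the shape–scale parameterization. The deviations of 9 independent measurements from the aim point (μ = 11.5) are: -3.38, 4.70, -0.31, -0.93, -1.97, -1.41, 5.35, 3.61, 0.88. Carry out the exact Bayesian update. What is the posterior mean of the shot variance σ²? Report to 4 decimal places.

With known mean μ and an Inverse-Gamma(α, β) prior on σ², the Normal likelihood is conjugate: posterior is Inv-Gamma(α + n/2, β + Σ(xᵢ−μ)²/2).
Σ(xᵢ−μ)² = (-3.38)² + (4.70)² + (-0.31)² + (-0.93)² + (-1.97)² + (-1.41)² + (5.35)² + (3.61)² + (0.88)² = 82.7734.
Posterior: Inv-Gamma(8.4 + 9/2, 10.8 + 82.7734/2) = Inv-Gamma(12.90, 52.18670).
E[σ²|data] = β/(α−1) = 52.18670/11.90 = 4.3854.

4.3854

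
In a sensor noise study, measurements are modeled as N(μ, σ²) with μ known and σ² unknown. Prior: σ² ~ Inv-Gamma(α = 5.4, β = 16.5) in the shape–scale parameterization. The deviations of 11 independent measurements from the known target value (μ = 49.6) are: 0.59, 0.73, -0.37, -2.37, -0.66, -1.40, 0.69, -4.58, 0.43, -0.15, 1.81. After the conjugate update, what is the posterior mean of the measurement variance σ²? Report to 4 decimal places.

3.3821

With known mean μ and an Inverse-Gamma(α, β) prior on σ², the Normal likelihood is conjugate: posterior is Inv-Gamma(α + n/2, β + Σ(xᵢ−μ)²/2).
Σ(xᵢ−μ)² = (0.59)² + (0.73)² + (-0.37)² + (-2.37)² + (-0.66)² + (-1.40)² + (0.69)² + (-4.58)² + (0.43)² + (-0.15)² + (1.81)² = 33.9664.
Posterior: Inv-Gamma(5.4 + 11/2, 16.5 + 33.9664/2) = Inv-Gamma(10.90, 33.48320).
E[σ²|data] = β/(α−1) = 33.48320/9.90 = 3.3821.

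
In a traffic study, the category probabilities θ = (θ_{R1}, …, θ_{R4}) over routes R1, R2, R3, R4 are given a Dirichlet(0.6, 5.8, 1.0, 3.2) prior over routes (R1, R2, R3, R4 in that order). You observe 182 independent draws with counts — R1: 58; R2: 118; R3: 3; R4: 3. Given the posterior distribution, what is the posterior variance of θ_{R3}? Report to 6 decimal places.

0.000105

The Dirichlet prior is conjugate to the Multinomial likelihood: each posterior αⱼ = prior αⱼ + observed count nⱼ.
Posterior concentration: (58.6, 123.8, 4.0, 6.2), total = 192.6.
Var[θ_j] = α_j(Σα−α_j)/((Σα)²(Σα+1)) = 4.0·188.6/(192.6²·193.6) = 0.000105.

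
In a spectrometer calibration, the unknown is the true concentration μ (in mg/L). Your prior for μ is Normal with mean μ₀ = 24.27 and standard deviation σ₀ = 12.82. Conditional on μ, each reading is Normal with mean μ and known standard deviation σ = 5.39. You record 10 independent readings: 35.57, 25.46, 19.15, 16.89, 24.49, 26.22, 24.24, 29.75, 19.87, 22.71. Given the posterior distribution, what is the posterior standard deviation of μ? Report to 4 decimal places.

For Normal data with known variance σ², a Normal(μ₀, σ₀²) prior on μ is conjugate. Posterior precision = 1/σ₀² + n/σ²; posterior mean is the precision-weighted average of μ₀ and x̄.
σ₀² = 12.82² = 164.3524, σ² = 5.39² = 29.0521; σ² + n·σ₀² = 29.0521 + 10·164.3524 = 1672.5761.
Posterior precision = 1/σ₀² + n/σ² = 1/164.3524 + 10/29.0521 = (σ² + n·σ₀²)/(σ₀²σ²) = 1672.5761/(164.3524·29.0521); posterior variance σₙ² = σ₀²σ²/(σ² + n·σ₀²) = 164.3524·29.0521/1672.5761 = 2.854747.
Posterior SD = √σₙ² = √(164.3524·29.0521/1672.5761) = 1.6896.

1.6896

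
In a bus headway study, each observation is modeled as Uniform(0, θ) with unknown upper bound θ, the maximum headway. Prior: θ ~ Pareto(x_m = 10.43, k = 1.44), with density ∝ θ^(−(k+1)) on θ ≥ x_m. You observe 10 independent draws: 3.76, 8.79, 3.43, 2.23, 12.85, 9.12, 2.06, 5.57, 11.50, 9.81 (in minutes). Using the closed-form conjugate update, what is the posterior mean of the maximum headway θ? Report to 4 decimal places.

14.0808

A Pareto(scale x_m, shape k) prior on the upper bound θ of Uniform(0, θ) is conjugate: posterior is Pareto(max(x_m, max xᵢ), k + n).
Sample maximum = 12.85; prior scale x_m = 10.43 → posterior scale = max = 12.85.
Posterior shape = 1.44 + 10 = 11.44.
E[θ|data] = k·x_m/(k−1) = 11.44·12.85/10.44 = 14.0808.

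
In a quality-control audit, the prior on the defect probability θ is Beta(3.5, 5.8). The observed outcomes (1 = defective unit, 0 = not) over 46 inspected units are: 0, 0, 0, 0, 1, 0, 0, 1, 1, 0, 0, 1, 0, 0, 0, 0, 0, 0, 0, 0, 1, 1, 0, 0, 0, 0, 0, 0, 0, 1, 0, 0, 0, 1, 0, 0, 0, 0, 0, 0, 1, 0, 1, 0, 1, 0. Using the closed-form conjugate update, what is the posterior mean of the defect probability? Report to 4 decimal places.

0.2622

The Beta prior is conjugate to a Binomial/Bernoulli likelihood; the update adds successes to α and failures to β.
Posterior: Beta(α+k, β+n−k) = Beta(3.5+11, 5.8+35) = Beta(14.5, 40.8).
Posterior mean = α/(α+β) = 14.5/55.3 = 0.2622.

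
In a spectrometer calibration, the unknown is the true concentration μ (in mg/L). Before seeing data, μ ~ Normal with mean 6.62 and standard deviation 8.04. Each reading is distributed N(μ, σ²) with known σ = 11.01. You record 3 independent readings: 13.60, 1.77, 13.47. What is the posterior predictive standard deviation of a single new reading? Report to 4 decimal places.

12.0865

For Normal data with known variance σ², a Normal(μ₀, σ₀²) prior on μ is conjugate. Posterior precision = 1/σ₀² + n/σ²; posterior mean is the precision-weighted average of μ₀ and x̄.
σ₀² = 8.04² = 64.6416, σ² = 11.01² = 121.2201; σ² + n·σ₀² = 121.2201 + 3·64.6416 = 315.1449.
Posterior precision = 1/σ₀² + n/σ² = 1/64.6416 + 3/121.2201 = (σ² + n·σ₀²)/(σ₀²σ²) = 315.1449/(64.6416·121.2201); posterior variance σₙ² = σ₀²σ²/(σ² + n·σ₀²) = 64.6416·121.2201/315.1449 = 24.864312.
Predictive variance for one new observation = σₙ² + σ² = 64.6416·121.2201/315.1449 + 121.2201 = σ²·(σ₀² + 315.1449)/315.1449 = 121.2201·379.7865/315.1449 = 146.084412; SD = √(121.2201·379.7865/315.1449) = 12.0865.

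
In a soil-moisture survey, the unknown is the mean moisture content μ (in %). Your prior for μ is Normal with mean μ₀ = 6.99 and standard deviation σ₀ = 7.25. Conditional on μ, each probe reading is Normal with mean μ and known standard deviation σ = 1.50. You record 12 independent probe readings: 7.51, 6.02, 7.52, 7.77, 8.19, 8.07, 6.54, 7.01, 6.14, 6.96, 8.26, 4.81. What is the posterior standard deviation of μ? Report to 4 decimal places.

0.4322

For Normal data with known variance σ², a Normal(μ₀, σ₀²) prior on μ is conjugate. Posterior precision = 1/σ₀² + n/σ²; posterior mean is the precision-weighted average of μ₀ and x̄.
σ₀² = 7.25² = 52.5625, σ² = 1.50² = 2.25; σ² + n·σ₀² = 2.25 + 12·52.5625 = 633.
Posterior precision = 1/σ₀² + n/σ² = 1/52.5625 + 12/2.25 = (σ² + n·σ₀²)/(σ₀²σ²) = 633/(52.5625·2.25); posterior variance σₙ² = σ₀²σ²/(σ² + n·σ₀²) = 52.5625·2.25/633 = 0.186834.
Posterior SD = √σₙ² = √(52.5625·2.25/633) = 0.4322.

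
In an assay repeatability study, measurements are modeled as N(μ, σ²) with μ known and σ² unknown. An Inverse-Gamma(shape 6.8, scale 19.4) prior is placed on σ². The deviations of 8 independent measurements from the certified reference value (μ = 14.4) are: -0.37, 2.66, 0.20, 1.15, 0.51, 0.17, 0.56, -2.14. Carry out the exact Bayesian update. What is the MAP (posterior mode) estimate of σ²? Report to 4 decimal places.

With known mean μ and an Inverse-Gamma(α, β) prior on σ², the Normal likelihood is conjugate: posterior is Inv-Gamma(α + n/2, β + Σ(xᵢ−μ)²/2).
Σ(xᵢ−μ)² = (-0.37)² + (2.66)² + (0.20)² + (1.15)² + (0.51)² + (0.17)² + (0.56)² + (-2.14)² = 13.7572.
Posterior: Inv-Gamma(6.8 + 8/2, 19.4 + 13.7572/2) = Inv-Gamma(10.80, 26.27860).
Mode = β/(α+1) = 26.27860/11.80 = 2.2270.

2.2270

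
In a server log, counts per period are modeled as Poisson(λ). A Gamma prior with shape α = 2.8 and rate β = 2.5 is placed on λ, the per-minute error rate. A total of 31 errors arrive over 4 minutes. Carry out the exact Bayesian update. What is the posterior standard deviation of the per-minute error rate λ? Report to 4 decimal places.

With a Gamma(shape α, rate β) prior, the Poisson likelihood is conjugate: the posterior is Gamma(α + ΣXᵢ, β + n).
Posterior: Gamma(α+S, β+n) = Gamma(2.8+31, 2.5+4) = Gamma(33.8, 6.5).
SD = √α/β = √33.8/6.5 = 0.8944.

0.8944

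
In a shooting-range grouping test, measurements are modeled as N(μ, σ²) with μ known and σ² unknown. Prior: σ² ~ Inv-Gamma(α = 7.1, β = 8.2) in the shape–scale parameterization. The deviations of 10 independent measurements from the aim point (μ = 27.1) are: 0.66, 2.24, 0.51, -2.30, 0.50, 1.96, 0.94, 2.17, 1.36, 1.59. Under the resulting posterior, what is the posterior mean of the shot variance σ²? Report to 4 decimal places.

1.8678

With known mean μ and an Inverse-Gamma(α, β) prior on σ², the Normal likelihood is conjugate: posterior is Inv-Gamma(α + n/2, β + Σ(xᵢ−μ)²/2).
Σ(xᵢ−μ)² = (0.66)² + (2.24)² + (0.51)² + (-2.30)² + (0.50)² + (1.96)² + (0.94)² + (2.17)² + (1.36)² + (1.59)² = 25.0651.
Posterior: Inv-Gamma(7.1 + 10/2, 8.2 + 25.0651/2) = Inv-Gamma(12.10, 20.73255).
E[σ²|data] = β/(α−1) = 20.73255/11.10 = 1.8678.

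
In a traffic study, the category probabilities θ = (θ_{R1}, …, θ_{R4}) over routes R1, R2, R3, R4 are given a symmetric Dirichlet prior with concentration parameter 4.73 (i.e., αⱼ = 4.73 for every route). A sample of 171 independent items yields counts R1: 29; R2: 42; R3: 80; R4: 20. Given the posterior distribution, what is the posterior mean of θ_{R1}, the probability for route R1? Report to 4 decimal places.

The Dirichlet prior is conjugate to the Multinomial likelihood: each posterior αⱼ = prior αⱼ + observed count nⱼ.
Posterior concentration: (33.73, 46.73, 84.73, 24.73), total = 189.92.
E[θ_{R1}|data] = α_{R1}/Σα = 33.73/189.92 = 0.1776.

0.1776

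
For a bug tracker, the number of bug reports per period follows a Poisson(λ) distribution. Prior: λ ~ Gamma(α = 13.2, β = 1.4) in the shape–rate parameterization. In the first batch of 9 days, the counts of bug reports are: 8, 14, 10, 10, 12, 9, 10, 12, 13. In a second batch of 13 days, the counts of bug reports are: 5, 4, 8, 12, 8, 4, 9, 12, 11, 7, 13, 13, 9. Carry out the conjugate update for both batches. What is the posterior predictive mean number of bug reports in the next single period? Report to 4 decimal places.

9.6667

With a Gamma(shape α, rate β) prior, the Poisson likelihood is conjugate: the posterior is Gamma(α + ΣXᵢ, β + n).
Batch 1: sum of counts S = 98 over n = 9 days.
After batch 1: Gamma(α+S, β+n) = Gamma(13.2+98, 1.4+9) = Gamma(111.2, 10.4).
Batch 2: sum of counts S = 115 over n = 13 days.
After batch 2: Gamma(α+S, β+n) = Gamma(111.2+115, 10.4+13) = Gamma(226.2, 23.4).
The predictive distribution for one future period is NegBinom with mean α/β = 9.6667.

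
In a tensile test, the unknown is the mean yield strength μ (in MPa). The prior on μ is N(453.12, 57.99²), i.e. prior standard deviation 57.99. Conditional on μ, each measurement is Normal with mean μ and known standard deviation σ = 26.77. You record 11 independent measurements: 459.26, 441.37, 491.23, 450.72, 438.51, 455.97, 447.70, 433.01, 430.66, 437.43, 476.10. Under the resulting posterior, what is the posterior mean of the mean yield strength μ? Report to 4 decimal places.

For Normal data with known variance σ², a Normal(μ₀, σ₀²) prior on μ is conjugate. Posterior precision = 1/σ₀² + n/σ²; posterior mean is the precision-weighted average of μ₀ and x̄.
Σxᵢ = 459.26 + 441.37 + 491.23 + 450.72 + 438.51 + 455.97 + 447.70 + 433.01 + 430.66 + 437.43 + 476.10 = 4961.96, so n·x̄ = 4961.96.
σ₀² = 57.99² = 3362.8401, σ² = 26.77² = 716.6329; σ² + n·σ₀² = 716.6329 + 11·3362.8401 = 37707.874.
Posterior mean = (μ₀/σ₀² + n·x̄/σ²)/(1/σ₀² + n/σ²) = (σ²·μ₀ + σ₀²·n·x̄)/(σ² + n·σ₀²) = (716.6329·453.12 + 3362.8401·4961.96)/37707.874 = 17010998.762244/37707.874 = 451.1259.

451.1259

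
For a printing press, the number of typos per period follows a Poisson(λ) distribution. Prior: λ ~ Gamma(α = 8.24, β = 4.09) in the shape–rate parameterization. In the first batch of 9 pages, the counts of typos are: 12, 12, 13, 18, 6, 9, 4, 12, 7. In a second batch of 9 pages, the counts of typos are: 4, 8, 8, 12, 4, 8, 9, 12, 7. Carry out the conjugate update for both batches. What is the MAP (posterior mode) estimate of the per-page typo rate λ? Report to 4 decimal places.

7.7972

With a Gamma(shape α, rate β) prior, the Poisson likelihood is conjugate: the posterior is Gamma(α + ΣXᵢ, β + n).
Batch 1: sum of counts S = 93 over n = 9 pages.
After batch 1: Gamma(α+S, β+n) = Gamma(8.24+93, 4.09+9) = Gamma(101.24, 13.09).
Batch 2: sum of counts S = 72 over n = 9 pages.
After batch 2: Gamma(α+S, β+n) = Gamma(101.24+72, 13.09+9) = Gamma(173.24, 22.09).
Mode of Gamma(α,β) for α≥1 is (α−1)/β = 172.24/22.09 = 7.7972.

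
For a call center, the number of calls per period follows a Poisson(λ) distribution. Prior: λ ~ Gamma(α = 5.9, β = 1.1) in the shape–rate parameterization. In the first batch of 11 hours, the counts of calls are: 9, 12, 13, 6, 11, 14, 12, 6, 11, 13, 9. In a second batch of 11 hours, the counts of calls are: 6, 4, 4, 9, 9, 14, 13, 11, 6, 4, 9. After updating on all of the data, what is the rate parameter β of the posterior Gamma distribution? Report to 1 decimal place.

23.1

With a Gamma(shape α, rate β) prior, the Poisson likelihood is conjugate: the posterior is Gamma(α + ΣXᵢ, β + n).
Batch 1: sum of counts S = 116 over n = 11 hours.
After batch 1: Gamma(α+S, β+n) = Gamma(5.9+116, 1.1+11) = Gamma(121.9, 12.1).
Batch 2: sum of counts S = 89 over n = 11 hours.
After batch 2: Gamma(α+S, β+n) = Gamma(121.9+89, 12.1+11) = Gamma(210.9, 23.1).
Posterior β = 23.1.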